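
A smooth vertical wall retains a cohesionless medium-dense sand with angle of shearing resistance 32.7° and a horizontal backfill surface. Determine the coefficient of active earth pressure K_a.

0.298

K_a = (1 − sin φ)/(1 + sin φ) = (1 − sin 32.7°)/(1 + sin 32.7°) = 0.2985.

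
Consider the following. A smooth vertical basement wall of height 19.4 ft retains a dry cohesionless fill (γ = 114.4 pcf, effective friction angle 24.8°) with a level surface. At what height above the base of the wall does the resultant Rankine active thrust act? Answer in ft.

K_a = 0.4090.
The pressure distribution is triangular, so the resultant acts at H/3 above the base = 19.4/3 = 6.467 ft.

6.47 ft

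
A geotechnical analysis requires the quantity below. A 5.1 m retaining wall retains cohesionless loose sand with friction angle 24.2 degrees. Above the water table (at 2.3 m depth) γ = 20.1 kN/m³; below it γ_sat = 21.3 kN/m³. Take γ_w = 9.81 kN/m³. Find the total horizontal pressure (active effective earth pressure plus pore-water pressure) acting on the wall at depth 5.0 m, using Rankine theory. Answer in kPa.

58.8 kPa

K_a = (1 − sin φ)/(1 + sin φ) = 0.4185.
γ' = 21.3 − 9.81 = 11.49 kN/m³.
Effective vertical stress at 5.0 m: σ'_v = 20.1×2.3 + 11.49×2.70 = 77.25 kPa.
σ'_h = K_a σ'_v = 0.4185 × 77.25 = 32.33 kPa; u = γ_w × 2.70 = 26.49 kPa.
Total σ_h = 32.33 + 26.49 = 58.82 kPa.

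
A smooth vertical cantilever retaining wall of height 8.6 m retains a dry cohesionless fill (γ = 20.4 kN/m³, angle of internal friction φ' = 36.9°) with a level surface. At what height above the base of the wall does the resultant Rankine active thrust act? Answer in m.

K_a = 0.2497.
The pressure distribution is triangular, so the resultant acts at H/3 above the base = 8.6/3 = 2.867 m.

2.87 m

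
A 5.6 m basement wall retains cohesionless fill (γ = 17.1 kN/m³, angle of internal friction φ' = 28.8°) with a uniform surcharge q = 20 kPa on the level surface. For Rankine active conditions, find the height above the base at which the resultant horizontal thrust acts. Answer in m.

K_a = 0.3498.
Triangular part P₁ = ½K_aγH² = 93.78 at H/3 = 1.867 m; rectangular part P₂ = K_a q H = 39.17 at H/2 = 2.800 m.
ȳ = (P₁·1.867 + P₂·2.800)/(P₁+P₂) = 2.142 m.

2.14 m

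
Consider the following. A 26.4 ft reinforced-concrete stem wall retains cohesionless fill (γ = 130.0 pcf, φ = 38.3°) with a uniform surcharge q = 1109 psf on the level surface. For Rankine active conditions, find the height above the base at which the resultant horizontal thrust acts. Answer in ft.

10.5 ft

K_a = 0.2347.
Triangular part P₁ = ½K_aγH² = 10630 at H/3 = 8.800 ft; rectangular part P₂ = K_a q H = 6873 at H/2 = 13.20 ft.
ȳ = (P₁·8.800 + P₂·13.20)/(P₁+P₂) = 10.53 ft.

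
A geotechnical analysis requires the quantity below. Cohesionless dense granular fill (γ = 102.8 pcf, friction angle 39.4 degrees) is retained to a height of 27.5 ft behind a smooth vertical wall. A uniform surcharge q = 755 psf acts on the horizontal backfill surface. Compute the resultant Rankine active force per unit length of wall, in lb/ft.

K_a = tan²(45° − φ/2) = 0.2234.
Soil triangle: ½ K_a γ H² = 0.5×0.2234×102.8×27.5² = 8686 lb/ft.
Surcharge rectangle: K_a q H = 0.2234×755×27.5 = 4639 lb/ft.
Total = 8686 + 4639 = 13320 lb/ft.

13300 lb/ft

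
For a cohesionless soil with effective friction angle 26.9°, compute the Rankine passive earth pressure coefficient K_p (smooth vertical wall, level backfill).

2.65

K_p = (1 + sin φ)/(1 − sin φ) = tan²(45° + 26.9°/2) = 2.653.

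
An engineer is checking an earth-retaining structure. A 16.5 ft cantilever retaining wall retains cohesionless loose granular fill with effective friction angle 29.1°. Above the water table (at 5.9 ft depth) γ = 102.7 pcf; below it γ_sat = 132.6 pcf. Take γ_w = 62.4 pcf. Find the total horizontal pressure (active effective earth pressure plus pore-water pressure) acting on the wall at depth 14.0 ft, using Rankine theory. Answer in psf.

911 psf

K_a = (1 − sin φ)/(1 + sin φ) = 0.3456.
γ' = 132.6 − 62.4 = 70.20 pcf.
Effective vertical stress at 14.0 ft: σ'_v = 102.7×5.9 + 70.20×8.10 = 1175 psf.
σ'_h = K_a σ'_v = 0.3456 × 1175 = 405.9 psf; u = γ_w × 8.10 = 505.4 psf.
Total σ_h = 405.9 + 505.4 = 911.4 psf.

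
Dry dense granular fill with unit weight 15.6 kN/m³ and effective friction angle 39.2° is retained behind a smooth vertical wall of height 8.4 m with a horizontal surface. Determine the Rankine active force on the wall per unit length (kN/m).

K_a = tan²(45° − φ/2) = 0.2255.
P_a = ½ K_a γ H² = 0.5 × 0.2255 × 15.6 × 8.4² = 124.1 kN/m.

124 kN/m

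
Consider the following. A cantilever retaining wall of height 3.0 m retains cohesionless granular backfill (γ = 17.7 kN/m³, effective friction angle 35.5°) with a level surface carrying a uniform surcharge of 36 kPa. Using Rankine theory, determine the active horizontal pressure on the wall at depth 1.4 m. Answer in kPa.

K_a = (1 − sin φ)/(1 + sin φ) = 0.2653.
σ_v = γz + q = 17.7 × 1.4 + 36 = 60.78 kPa.
σ_h = K_a σ_v = 0.2653 × 60.78 = 16.12 kPa.

16.1 kPa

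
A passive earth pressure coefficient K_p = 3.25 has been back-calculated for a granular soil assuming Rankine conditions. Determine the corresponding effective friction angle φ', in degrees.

32.0°

K_p = (1+sin φ)/(1−sin φ) ⇒ sin φ = (K_p − 1)/(K_p + 1) = 0.5294.
φ = arcsin(0.5294) = 31.97°.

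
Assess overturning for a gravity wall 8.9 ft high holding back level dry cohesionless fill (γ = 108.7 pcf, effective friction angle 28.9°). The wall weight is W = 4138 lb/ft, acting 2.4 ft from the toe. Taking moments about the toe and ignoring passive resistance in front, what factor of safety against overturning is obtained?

K_a = tan²(45° − 28.9°/2) = 0.3484.
P_a = ½K_aγH² = 0.5×0.3484×108.7×8.9² = 1500 lb/ft, acting at H/3 = 2.967 ft above the base.
Overturning moment M_o = P_a × H/3 = 1500 × 2.967 = 4449.
Resisting moment M_r = W × 2.4 = 4138 × 2.4 = 9931.
FS_overturning = M_r/M_o = 9931/4449 = 2.232.

2.23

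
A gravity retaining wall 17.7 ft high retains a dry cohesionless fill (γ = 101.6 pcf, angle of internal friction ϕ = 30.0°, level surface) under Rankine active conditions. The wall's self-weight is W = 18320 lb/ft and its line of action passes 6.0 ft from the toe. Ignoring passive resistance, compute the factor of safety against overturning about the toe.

3.51

K_a = tan²(45° − 30.0°/2) = 0.3333.
P_a = ½K_aγH² = 0.5×0.3333×101.6×17.7² = 5305 lb/ft, acting at H/3 = 5.900 ft above the base.
Overturning moment M_o = P_a × H/3 = 5305 × 5.900 = 31300.
Resisting moment M_r = W × 6.0 = 18320 × 6.0 = 109900.
FS_overturning = M_r/M_o = 109900/31300 = 3.512.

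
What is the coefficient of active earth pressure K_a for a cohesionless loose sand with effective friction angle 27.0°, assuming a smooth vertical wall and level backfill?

K_a = tan²(45° − φ/2) = tan²(31.50°) = 0.3755.

0.376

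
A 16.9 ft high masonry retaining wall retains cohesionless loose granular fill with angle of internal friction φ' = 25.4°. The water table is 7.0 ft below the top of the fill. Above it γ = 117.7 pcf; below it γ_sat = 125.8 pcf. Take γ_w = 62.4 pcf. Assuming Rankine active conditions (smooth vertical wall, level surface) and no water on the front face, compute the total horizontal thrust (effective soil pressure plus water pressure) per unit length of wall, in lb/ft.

K_a = tan²(45° − φ/2) = 0.3996.
γ' = 125.8 − 62.4 = 63.40 pcf. Depth below WT = 9.9 ft.
σ'_h at WT = K_a γ d_w = 329.3 psf; at base = 329.3 + K_a γ' × 9.9 = 580.1 psf.
P₁ (0–7.0 ft) = ½×329.3×7.0 = 1152. P₂ (7.0–16.9 ft) = ½(329.3+580.1)×9.9 = 4501.
P_w = ½ γ_w h₂² = 0.5×62.4×9.9² = 3058. Total = 1152+4501+3058 = 8712 lb/ft.

8710 lb/ft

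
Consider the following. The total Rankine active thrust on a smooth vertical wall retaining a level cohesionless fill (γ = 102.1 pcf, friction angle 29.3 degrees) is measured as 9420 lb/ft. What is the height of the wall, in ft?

K_a = 0.3428. P_a = ½ K_a γ H² ⇒ H = √(2P_a/(K_a γ)).
H = √(2×9420/(0.3428×102.1)) = 23.20 ft.

23.2 ft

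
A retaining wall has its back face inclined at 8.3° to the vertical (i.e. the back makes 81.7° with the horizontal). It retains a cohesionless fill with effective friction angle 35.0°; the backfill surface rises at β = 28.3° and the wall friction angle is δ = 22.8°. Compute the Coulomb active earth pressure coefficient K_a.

0.522

K_a = sin²(α+φ) / [sin²α · sin(α−δ) · (1 + √{sin(φ+δ)sin(φ−β) / (sin(α−δ)sin(α+β))})²].
With α = 81.7°, φ = 35.0°, δ = 22.8°, β = 28.3°: K_a = 0.5221.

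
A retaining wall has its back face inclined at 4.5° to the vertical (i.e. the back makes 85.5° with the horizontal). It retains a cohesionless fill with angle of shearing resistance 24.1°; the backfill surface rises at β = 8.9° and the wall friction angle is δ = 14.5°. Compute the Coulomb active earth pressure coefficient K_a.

0.471

K_a = sin²(α+φ) / [sin²α · sin(α−δ) · (1 + √{sin(φ+δ)sin(φ−β) / (sin(α−δ)sin(α+β))})²].
With α = 85.5°, φ = 24.1°, δ = 14.5°, β = 8.9°: K_a = 0.4707.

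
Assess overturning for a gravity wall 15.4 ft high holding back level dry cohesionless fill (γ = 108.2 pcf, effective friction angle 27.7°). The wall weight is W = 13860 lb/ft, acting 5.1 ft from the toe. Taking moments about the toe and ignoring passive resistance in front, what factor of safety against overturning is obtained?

K_a = tan²(45° − 27.7°/2) = 0.3653.
P_a = ½K_aγH² = 0.5×0.3653×108.2×15.4² = 4687 lb/ft, acting at H/3 = 5.133 ft above the base.
Overturning moment M_o = P_a × H/3 = 4687 × 5.133 = 24060.
Resisting moment M_r = W × 5.1 = 13860 × 5.1 = 70690.
FS_overturning = M_r/M_o = 70690/24060 = 2.938.

2.94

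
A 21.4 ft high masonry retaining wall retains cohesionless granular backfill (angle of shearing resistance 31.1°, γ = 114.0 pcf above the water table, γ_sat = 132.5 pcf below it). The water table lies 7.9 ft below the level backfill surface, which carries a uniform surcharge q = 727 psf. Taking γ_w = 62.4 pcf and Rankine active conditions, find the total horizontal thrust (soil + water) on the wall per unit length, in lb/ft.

K_a = tan²(45° − φ/2) = 0.3188.
γ' = 132.5 − 62.4 = 70.10 pcf. h₂ = H − d_w = 13.5 ft.
σ'_h: at surface K_a·q = 231.8; at WT K_a(q+γd_w) = 518.9; at base K_a(q+γd_w+γ'h₂) = 820.6 psf.
P₁ = ½(231.8+518.9)×7.9 = 2965; P₂ = ½(518.9+820.6)×13.5 = 9041; P_w = ½γ_w h₂² = 5686.
Total = 2965+9041+5686 = 17690 lb/ft.

17700 lb/ft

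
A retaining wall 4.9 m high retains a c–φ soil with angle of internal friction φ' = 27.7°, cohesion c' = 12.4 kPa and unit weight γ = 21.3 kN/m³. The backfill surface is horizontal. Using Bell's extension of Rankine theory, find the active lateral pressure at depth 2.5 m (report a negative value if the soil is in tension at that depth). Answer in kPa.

4.46 kPa

K_a = (1 − sin φ)/(1 + sin φ) = 0.3653.
σ_a = K_a γ z − 2c√K_a = 0.3653×21.3×2.5 − 2×12.4×0.6044 = 4.464 kPa.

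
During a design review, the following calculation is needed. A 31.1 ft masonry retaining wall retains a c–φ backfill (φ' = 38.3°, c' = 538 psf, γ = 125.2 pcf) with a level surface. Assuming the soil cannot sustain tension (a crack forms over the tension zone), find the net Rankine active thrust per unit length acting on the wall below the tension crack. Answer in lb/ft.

K_a = 0.2347; √K_a = 0.4845.
Tension-crack depth z_c = 2c/(γ√K_a) = 2×538/(125.2×0.4845) = 17.74 ft.
σ_a at base = K_a γ H − 2c√K_a = 0.2347×125.2×31.1 − 2×538×0.4845 = 392.7 psf.
P_a = ½ × 392.7 × (H − z_c) = 0.5×392.7×13.36 = 2623 lb/ft.

2620 lb/ft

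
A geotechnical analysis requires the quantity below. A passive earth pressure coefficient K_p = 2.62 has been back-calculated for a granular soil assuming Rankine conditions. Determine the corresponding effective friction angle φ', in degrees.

K_p = (1+sin φ)/(1−sin φ) ⇒ sin φ = (K_p − 1)/(K_p + 1) = 0.4475.
φ = arcsin(0.4475) = 26.58°.

26.6°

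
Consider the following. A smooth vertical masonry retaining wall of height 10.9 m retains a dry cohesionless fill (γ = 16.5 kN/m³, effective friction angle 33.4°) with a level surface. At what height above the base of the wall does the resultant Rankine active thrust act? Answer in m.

3.63 m

K_a = 0.2899.
The pressure distribution is triangular, so the resultant acts at H/3 above the base = 10.9/3 = 3.633 m.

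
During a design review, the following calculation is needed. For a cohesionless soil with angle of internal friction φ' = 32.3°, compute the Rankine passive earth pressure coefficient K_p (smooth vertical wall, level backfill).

K_p = (1 + sin φ)/(1 − sin φ) = tan²(45° + 32.3°/2) = 3.295.

3.30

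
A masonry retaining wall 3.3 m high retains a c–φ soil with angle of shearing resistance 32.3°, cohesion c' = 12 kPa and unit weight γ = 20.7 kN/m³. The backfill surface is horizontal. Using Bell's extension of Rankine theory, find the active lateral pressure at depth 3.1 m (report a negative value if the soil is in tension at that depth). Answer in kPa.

6.25 kPa

K_a = (1 − sin φ)/(1 + sin φ) = 0.3035.
σ_a = K_a γ z − 2c√K_a = 0.3035×20.7×3.1 − 2×12×0.5509 = 6.253 kPa.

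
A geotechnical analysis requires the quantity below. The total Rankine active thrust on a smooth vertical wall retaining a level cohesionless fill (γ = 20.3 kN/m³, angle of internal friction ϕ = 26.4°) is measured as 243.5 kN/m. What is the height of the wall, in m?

7.90 m

K_a = 0.3844. P_a = ½ K_a γ H² ⇒ H = √(2P_a/(K_a γ)).
H = √(2×243.5/(0.3844×20.3)) = 7.900 m.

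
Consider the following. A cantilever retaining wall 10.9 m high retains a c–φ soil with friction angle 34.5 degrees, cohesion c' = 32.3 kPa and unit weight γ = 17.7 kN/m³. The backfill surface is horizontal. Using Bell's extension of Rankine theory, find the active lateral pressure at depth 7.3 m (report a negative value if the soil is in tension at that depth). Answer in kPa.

K_a = (1 − sin φ)/(1 + sin φ) = 0.2768.
σ_a = K_a γ z − 2c√K_a = 0.2768×17.7×7.3 − 2×32.3×0.5261 = 1.779 kPa.

1.78 kPa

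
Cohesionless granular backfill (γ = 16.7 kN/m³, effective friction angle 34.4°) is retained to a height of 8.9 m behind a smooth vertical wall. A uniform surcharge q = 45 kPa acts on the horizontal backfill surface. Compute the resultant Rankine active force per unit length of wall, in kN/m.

295 kN/m

K_a = tan²(45° − φ/2) = 0.2780.
Soil triangle: ½ K_a γ H² = 0.5×0.2780×16.7×8.9² = 183.9 kN/m.
Surcharge rectangle: K_a q H = 0.2780×45×8.9 = 111.3 kN/m.
Total = 183.9 + 111.3 = 295.2 kN/m.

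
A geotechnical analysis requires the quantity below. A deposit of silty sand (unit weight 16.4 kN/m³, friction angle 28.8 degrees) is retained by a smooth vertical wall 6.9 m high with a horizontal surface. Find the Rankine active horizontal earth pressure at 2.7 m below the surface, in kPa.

15.5 kPa

K_a = (1 − sin φ)/(1 + sin φ) = 0.3498.
σ_h = K_a γ z = 0.3498 × 16.4 × 2.7 = 15.49 kPa.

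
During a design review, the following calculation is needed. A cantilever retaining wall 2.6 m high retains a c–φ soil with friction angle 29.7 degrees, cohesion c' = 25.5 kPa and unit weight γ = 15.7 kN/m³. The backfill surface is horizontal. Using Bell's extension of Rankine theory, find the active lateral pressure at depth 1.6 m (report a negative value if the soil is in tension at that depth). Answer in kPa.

K_a = (1 − sin φ)/(1 + sin φ) = 0.3374.
σ_a = K_a γ z − 2c√K_a = 0.3374×15.7×1.6 − 2×25.5×0.5808 = -21.15 kPa.

-21.1 kPa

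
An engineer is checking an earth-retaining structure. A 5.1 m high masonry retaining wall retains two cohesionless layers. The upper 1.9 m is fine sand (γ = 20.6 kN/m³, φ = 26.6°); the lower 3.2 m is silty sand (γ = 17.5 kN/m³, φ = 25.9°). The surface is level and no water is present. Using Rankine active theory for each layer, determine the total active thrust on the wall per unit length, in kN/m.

98.4 kN/m

K_a1 = tan²(45°−26.6°/2) = 0.3814; K_a2 = tan²(45°−25.9°/2) = 0.3920.
Layer 1: σ at base = K_a1 γ₁ h₁ = 14.93 kPa; P₁ = ½×14.93×1.9 = 14.18.
Layer 2: σ_v at top = γ₁h₁ = 39.14; σ_h top = K_a2×39.14 = 15.34; σ_h base = K_a2×(39.14+17.5×3.2) = 37.29.
P₂ = ½(15.34+37.29)×3.2 = 84.22. Total P_a = 14.18+84.22 = 98.40 kN/m.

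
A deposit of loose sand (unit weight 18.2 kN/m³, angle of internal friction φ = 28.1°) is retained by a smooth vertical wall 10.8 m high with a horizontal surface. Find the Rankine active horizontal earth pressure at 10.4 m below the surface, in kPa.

68.1 kPa

K_a = (1 − sin φ)/(1 + sin φ) = 0.3596.
σ_h = K_a γ z = 0.3596 × 18.2 × 10.4 = 68.07 kPa.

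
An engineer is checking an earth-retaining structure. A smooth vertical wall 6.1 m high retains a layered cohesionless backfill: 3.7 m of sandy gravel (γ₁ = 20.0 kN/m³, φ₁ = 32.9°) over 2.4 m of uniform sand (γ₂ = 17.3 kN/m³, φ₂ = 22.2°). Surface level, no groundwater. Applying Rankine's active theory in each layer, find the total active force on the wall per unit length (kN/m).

K_a1 = tan²(45°−32.9°/2) = 0.2960; K_a2 = tan²(45°−22.2°/2) = 0.4515.
Layer 1: σ at base = K_a1 γ₁ h₁ = 21.91 kPa; P₁ = ½×21.91×3.7 = 40.53.
Layer 2: σ_v at top = γ₁h₁ = 74.00; σ_h top = K_a2×74.00 = 33.41; σ_h base = K_a2×(74.00+17.3×2.4) = 52.16.
P₂ = ½(33.41+52.16)×2.4 = 102.7. Total P_a = 40.53+102.7 = 143.2 kN/m.

143 kN/m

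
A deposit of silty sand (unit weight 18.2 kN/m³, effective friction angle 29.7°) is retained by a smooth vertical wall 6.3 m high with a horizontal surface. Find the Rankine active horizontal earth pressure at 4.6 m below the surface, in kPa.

K_a = (1 − sin φ)/(1 + sin φ) = 0.3374.
σ_h = K_a γ z = 0.3374 × 18.2 × 4.6 = 28.25 kPa.

28.2 kPa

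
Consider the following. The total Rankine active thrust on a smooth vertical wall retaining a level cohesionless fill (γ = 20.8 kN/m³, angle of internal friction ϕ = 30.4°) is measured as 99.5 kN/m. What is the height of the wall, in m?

K_a = 0.3280. P_a = ½ K_a γ H² ⇒ H = √(2P_a/(K_a γ)).
H = √(2×99.5/(0.3280×20.8)) = 5.401 m.

5.40 m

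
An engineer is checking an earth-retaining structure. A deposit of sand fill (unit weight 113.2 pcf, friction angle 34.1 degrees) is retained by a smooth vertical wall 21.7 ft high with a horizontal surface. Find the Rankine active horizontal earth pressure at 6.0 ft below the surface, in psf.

191 psf

K_a = (1 − sin φ)/(1 + sin φ) = 0.2815.
σ_h = K_a γ z = 0.2815 × 113.2 × 6.0 = 191.2 psf.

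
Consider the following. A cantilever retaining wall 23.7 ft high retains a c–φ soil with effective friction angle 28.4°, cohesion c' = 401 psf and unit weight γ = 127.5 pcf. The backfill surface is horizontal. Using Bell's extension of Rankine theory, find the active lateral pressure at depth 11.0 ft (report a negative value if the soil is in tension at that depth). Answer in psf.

20.3 psf

K_a = (1 − sin φ)/(1 + sin φ) = 0.3554.
σ_a = K_a γ z − 2c√K_a = 0.3554×127.5×11.0 − 2×401×0.5961 = 20.30 psf.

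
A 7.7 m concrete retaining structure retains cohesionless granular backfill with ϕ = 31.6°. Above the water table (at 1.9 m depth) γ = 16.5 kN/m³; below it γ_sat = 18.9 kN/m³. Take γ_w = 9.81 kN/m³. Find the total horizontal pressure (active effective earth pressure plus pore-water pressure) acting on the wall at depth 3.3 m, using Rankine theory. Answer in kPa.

27.5 kPa

K_a = (1 − sin φ)/(1 + sin φ) = 0.3123.
γ' = 18.9 − 9.81 = 9.090 kN/m³.
Effective vertical stress at 3.3 m: σ'_v = 16.5×1.9 + 9.090×1.40 = 44.08 kPa.
σ'_h = K_a σ'_v = 0.3123 × 44.08 = 13.77 kPa; u = γ_w × 1.40 = 13.73 kPa.
Total σ_h = 13.77 + 13.73 = 27.50 kPa.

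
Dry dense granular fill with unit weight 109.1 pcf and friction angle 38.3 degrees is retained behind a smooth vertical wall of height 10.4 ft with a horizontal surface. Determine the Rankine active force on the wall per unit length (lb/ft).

K_a = tan²(45° − φ/2) = 0.2347.
P_a = ½ K_a γ H² = 0.5 × 0.2347 × 109.1 × 10.4² = 1385 lb/ft.

1380 lb/ft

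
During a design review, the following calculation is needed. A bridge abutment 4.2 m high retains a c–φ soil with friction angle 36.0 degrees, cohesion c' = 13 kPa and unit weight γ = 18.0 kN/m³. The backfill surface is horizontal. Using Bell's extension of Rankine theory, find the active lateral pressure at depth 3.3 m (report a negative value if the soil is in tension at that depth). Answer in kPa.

2.17 kPa

K_a = (1 − sin φ)/(1 + sin φ) = 0.2596.
σ_a = K_a γ z − 2c√K_a = 0.2596×18.0×3.3 − 2×13×0.5095 = 2.174 kPa.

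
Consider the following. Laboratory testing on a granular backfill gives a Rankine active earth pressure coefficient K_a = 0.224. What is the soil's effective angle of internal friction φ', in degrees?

K_a = tan²(45° − φ/2) ⇒ 45° − φ/2 = arctan(√0.224) = 25.33°.
φ = 2(45° − 25.33°) = 39.34°.

39.3°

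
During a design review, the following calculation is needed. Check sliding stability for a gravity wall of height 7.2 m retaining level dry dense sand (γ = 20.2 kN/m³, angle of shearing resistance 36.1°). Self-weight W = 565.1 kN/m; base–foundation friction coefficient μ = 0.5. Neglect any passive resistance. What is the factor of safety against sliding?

2.09

K_a = tan²(45° − 36.1°/2) = 0.2585.
P_a = ½K_aγH² = 0.5×0.2585×20.2×7.2² = 135.3 kN/m, acting at H/3 = 2.400 m above the base.
FS_sliding = μW / P_a = 0.5×565.1 / 135.3 = 2.088.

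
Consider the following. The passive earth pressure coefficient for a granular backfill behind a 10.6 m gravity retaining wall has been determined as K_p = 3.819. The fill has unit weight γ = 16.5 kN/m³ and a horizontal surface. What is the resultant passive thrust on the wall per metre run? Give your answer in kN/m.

P = ½ K_p γ H² = 0.5 × 3.819 × 16.5 × 10.6² = 3540 kN/m.

3540 kN/m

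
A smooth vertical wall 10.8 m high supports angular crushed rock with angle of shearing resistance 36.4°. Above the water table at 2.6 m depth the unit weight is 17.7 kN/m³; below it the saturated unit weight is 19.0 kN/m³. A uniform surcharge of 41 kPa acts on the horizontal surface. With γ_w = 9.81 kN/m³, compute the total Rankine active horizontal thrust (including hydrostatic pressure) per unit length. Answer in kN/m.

K_a = tan²(45° − φ/2) = 0.2552.
γ' = 19.0 − 9.81 = 9.190 kN/m³. h₂ = H − d_w = 8.2 m.
σ'_h: at surface K_a·q = 10.46; at WT K_a(q+γd_w) = 22.20; at base K_a(q+γd_w+γ'h₂) = 41.43 kPa.
P₁ = ½(10.46+22.20)×2.6 = 42.47; P₂ = ½(22.20+41.43)×8.2 = 260.9; P_w = ½γ_w h₂² = 329.8.
Total = 42.47+260.9+329.8 = 633.2 kN/m.

633 kN/m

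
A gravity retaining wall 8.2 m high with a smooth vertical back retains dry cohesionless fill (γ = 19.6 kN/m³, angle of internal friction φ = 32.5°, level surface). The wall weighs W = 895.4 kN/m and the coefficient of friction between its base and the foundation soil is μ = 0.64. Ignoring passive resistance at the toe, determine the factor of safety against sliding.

2.89

K_a = tan²(45° − 32.5°/2) = 0.3010.
P_a = ½K_aγH² = 0.5×0.3010×19.6×8.2² = 198.3 kN/m, acting at H/3 = 2.733 m above the base.
FS_sliding = μW / P_a = 0.64×895.4 / 198.3 = 2.889.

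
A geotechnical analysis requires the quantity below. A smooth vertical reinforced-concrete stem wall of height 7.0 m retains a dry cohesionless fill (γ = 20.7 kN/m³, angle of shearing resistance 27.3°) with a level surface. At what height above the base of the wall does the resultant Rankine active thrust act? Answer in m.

2.33 m

K_a = 0.3711.
The pressure distribution is triangular, so the resultant acts at H/3 above the base = 7.0/3 = 2.333 m.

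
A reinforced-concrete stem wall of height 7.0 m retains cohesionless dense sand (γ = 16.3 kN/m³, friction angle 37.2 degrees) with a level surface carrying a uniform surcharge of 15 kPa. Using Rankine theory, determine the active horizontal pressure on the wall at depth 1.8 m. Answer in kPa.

10.9 kPa

K_a = (1 − sin φ)/(1 + sin φ) = 0.2464.
σ_v = γz + q = 16.3 × 1.8 + 15 = 44.34 kPa.
σ_h = K_a σ_v = 0.2464 × 44.34 = 10.93 kPa.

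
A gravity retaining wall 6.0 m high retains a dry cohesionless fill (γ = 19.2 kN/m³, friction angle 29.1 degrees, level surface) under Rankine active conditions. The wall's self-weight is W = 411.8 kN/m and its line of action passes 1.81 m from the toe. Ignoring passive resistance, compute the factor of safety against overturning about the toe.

K_a = tan²(45° − 29.1°/2) = 0.3456.
P_a = ½K_aγH² = 0.5×0.3456×19.2×6.0² = 119.4 kN/m, acting at H/3 = 2.000 m above the base.
Overturning moment M_o = P_a × H/3 = 119.4 × 2.000 = 238.9.
Resisting moment M_r = W × 1.81 = 411.8 × 1.81 = 745.4.
FS_overturning = M_r/M_o = 745.4/238.9 = 3.120.

3.12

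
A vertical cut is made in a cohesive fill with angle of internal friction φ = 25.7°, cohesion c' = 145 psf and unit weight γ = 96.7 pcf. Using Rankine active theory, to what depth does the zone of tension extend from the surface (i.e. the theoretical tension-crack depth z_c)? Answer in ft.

4.77 ft

K_a = tan²(45° − 25.7°/2) = 0.3950; √K_a = 0.6285.
The active pressure is zero where K_a γ z = 2c√K_a, so z_c = 2c/(γ√K_a) = 2×145/(96.7×0.6285) = 4.772 ft.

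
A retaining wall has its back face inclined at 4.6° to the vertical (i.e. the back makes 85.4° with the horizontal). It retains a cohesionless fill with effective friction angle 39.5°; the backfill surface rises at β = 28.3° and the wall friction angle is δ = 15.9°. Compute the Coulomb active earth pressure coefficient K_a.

K_a = sin²(α+φ) / [sin²α · sin(α−δ) · (1 + √{sin(φ+δ)sin(φ−β) / (sin(α−δ)sin(α+β))})²].
With α = 85.4°, φ = 39.5°, δ = 15.9°, β = 28.3°: K_a = 0.3526.

0.353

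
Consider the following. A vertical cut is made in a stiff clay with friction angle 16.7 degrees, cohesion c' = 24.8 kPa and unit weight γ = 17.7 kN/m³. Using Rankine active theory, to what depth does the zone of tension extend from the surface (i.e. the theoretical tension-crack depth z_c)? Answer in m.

K_a = tan²(45° − 16.7°/2) = 0.5536; √K_a = 0.7440.
The active pressure is zero where K_a γ z = 2c√K_a, so z_c = 2c/(γ√K_a) = 2×24.8/(17.7×0.7440) = 3.766 m.

3.77 m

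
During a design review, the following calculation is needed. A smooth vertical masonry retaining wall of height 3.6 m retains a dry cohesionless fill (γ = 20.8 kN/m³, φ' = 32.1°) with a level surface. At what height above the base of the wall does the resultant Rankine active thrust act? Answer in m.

1.20 m

K_a = 0.3060.
The pressure distribution is triangular, so the resultant acts at H/3 above the base = 3.6/3 = 1.200 m.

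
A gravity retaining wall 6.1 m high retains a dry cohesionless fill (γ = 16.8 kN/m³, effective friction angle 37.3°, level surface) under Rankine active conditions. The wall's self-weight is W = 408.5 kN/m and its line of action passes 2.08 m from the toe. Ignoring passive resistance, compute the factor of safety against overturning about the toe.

K_a = tan²(45° − 37.3°/2) = 0.2453.
P_a = ½K_aγH² = 0.5×0.2453×16.8×6.1² = 76.68 kN/m, acting at H/3 = 2.033 m above the base.
Overturning moment M_o = P_a × H/3 = 76.68 × 2.033 = 155.9.
Resisting moment M_r = W × 2.08 = 408.5 × 2.08 = 849.7.
FS_overturning = M_r/M_o = 849.7/155.9 = 5.449.

5.45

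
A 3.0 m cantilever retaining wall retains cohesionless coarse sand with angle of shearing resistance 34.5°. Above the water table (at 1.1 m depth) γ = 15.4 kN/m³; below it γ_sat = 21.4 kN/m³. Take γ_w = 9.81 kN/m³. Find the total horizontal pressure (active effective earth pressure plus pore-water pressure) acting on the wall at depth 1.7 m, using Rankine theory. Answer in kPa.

12.5 kPa

K_a = (1 − sin φ)/(1 + sin φ) = 0.2768.
γ' = 21.4 − 9.81 = 11.59 kN/m³.
Effective vertical stress at 1.7 m: σ'_v = 15.4×1.1 + 11.59×0.600 = 23.89 kPa.
σ'_h = K_a σ'_v = 0.2768 × 23.89 = 6.614 kPa; u = γ_w × 0.600 = 5.886 kPa.
Total σ_h = 6.614 + 5.886 = 12.50 kPa.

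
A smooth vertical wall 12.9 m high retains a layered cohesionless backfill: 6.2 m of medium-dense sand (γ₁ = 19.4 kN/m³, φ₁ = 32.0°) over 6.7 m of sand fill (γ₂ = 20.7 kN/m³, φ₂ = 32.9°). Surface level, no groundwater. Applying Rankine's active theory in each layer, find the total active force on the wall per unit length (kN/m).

491 kN/m

K_a1 = tan²(45°−32.0°/2) = 0.3073; K_a2 = tan²(45°−32.9°/2) = 0.2960.
Layer 1: σ at base = K_a1 γ₁ h₁ = 36.96 kPa; P₁ = ½×36.96×6.2 = 114.6.
Layer 2: σ_v at top = γ₁h₁ = 120.3; σ_h top = K_a2×120.3 = 35.61; σ_h base = K_a2×(120.3+20.7×6.7) = 76.66.
P₂ = ½(35.61+76.66)×6.7 = 376.1. Total P_a = 114.6+376.1 = 490.7 kN/m.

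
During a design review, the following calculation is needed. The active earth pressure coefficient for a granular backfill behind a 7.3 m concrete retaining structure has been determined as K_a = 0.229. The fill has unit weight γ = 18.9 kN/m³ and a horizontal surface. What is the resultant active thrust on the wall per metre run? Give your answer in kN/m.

P = ½ K_a γ H² = 0.5 × 0.229 × 18.9 × 7.3² = 115.3 kN/m.

115 kN/m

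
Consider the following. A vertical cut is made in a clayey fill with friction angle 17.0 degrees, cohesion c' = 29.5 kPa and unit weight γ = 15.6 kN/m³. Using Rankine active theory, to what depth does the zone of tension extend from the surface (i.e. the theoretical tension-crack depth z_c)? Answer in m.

5.11 m

K_a = tan²(45° − 17.0°/2) = 0.5475; √K_a = 0.7400.
The active pressure is zero where K_a γ z = 2c√K_a, so z_c = 2c/(γ√K_a) = 2×29.5/(15.6×0.7400) = 5.111 m.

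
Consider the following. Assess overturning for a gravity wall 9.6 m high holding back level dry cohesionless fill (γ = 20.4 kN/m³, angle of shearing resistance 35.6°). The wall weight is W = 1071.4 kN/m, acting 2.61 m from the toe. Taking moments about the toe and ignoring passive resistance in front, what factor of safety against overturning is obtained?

3.52

K_a = tan²(45° − 35.6°/2) = 0.2641.
P_a = ½K_aγH² = 0.5×0.2641×20.4×9.6² = 248.3 kN/m, acting at H/3 = 3.200 m above the base.
Overturning moment M_o = P_a × H/3 = 248.3 × 3.200 = 794.5.
Resisting moment M_r = W × 2.61 = 1071.4 × 2.61 = 2796.
FS_overturning = M_r/M_o = 2796/794.5 = 3.520.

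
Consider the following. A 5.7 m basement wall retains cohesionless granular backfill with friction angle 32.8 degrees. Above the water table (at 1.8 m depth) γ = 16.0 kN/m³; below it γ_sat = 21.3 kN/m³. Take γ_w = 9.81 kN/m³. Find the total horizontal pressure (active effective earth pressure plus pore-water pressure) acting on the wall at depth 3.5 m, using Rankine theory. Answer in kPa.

31.0 kPa

K_a = (1 − sin φ)/(1 + sin φ) = 0.2973.
γ' = 21.3 − 9.81 = 11.49 kN/m³.
Effective vertical stress at 3.5 m: σ'_v = 16.0×1.8 + 11.49×1.70 = 48.33 kPa.
σ'_h = K_a σ'_v = 0.2973 × 48.33 = 14.37 kPa; u = γ_w × 1.70 = 16.68 kPa.
Total σ_h = 14.37 + 16.68 = 31.04 kPa.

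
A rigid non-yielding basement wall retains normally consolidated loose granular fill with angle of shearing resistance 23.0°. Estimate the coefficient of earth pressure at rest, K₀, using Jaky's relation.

0.609

K₀ = 1 − sin φ' = 1 − sin 23.0° = 0.6093.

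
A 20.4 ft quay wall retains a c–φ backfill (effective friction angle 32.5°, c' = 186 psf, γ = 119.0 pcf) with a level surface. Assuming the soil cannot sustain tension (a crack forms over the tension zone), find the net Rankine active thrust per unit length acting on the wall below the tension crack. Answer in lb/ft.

K_a = 0.3010; √K_a = 0.5486.
Tension-crack depth z_c = 2c/(γ√K_a) = 2×186/(119.0×0.5486) = 5.698 ft.
σ_a at base = K_a γ H − 2c√K_a = 0.3010×119.0×20.4 − 2×186×0.5486 = 526.6 psf.
P_a = ½ × 526.6 × (H − z_c) = 0.5×526.6×14.70 = 3871 lb/ft.

3870 lb/ft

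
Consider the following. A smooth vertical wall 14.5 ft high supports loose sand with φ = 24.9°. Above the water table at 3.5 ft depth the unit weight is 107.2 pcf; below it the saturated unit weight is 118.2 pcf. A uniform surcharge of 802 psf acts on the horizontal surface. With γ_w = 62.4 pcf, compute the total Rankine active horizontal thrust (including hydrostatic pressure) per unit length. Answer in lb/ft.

11800 lb/ft

K_a = tan²(45° − φ/2) = 0.4074.
γ' = 118.2 − 62.4 = 55.80 pcf. h₂ = H − d_w = 11.0 ft.
σ'_h: at surface K_a·q = 326.8; at WT K_a(q+γd_w) = 479.6; at base K_a(q+γd_w+γ'h₂) = 729.7 psf.
P₁ = ½(326.8+479.6)×3.5 = 1411; P₂ = ½(479.6+729.7)×11.0 = 6651; P_w = ½γ_w h₂² = 3775.
Total = 1411+6651+3775 = 11840 lb/ft.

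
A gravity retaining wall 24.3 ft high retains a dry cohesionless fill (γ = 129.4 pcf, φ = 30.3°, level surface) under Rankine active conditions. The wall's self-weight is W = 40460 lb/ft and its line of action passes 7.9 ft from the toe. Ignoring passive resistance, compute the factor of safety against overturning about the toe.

3.14

K_a = tan²(45° − 30.3°/2) = 0.3293.
P_a = ½K_aγH² = 0.5×0.3293×129.4×24.3² = 12580 lb/ft, acting at H/3 = 8.100 ft above the base.
Overturning moment M_o = P_a × H/3 = 12580 × 8.100 = 101900.
Resisting moment M_r = W × 7.9 = 40460 × 7.9 = 319600.
FS_overturning = M_r/M_o = 319600/101900 = 3.136.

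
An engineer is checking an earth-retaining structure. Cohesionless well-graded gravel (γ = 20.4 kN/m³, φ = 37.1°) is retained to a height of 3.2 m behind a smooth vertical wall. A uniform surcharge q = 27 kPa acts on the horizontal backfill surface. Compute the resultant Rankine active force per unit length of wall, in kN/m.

47.2 kN/m

K_a = tan²(45° − φ/2) = 0.2475.
Soil triangle: ½ K_a γ H² = 0.5×0.2475×20.4×3.2² = 25.85 kN/m.
Surcharge rectangle: K_a q H = 0.2475×27×3.2 = 21.38 kN/m.
Total = 25.85 + 21.38 = 47.23 kN/m.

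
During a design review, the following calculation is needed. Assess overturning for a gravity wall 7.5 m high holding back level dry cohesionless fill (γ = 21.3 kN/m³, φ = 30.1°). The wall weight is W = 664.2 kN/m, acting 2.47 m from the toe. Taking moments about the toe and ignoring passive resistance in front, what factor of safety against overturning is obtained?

K_a = tan²(45° − 30.1°/2) = 0.3320.
P_a = ½K_aγH² = 0.5×0.3320×21.3×7.5² = 198.9 kN/m, acting at H/3 = 2.500 m above the base.
Overturning moment M_o = P_a × H/3 = 198.9 × 2.500 = 497.2.
Resisting moment M_r = W × 2.47 = 664.2 × 2.47 = 1641.
FS_overturning = M_r/M_o = 1641/497.2 = 3.300.

3.30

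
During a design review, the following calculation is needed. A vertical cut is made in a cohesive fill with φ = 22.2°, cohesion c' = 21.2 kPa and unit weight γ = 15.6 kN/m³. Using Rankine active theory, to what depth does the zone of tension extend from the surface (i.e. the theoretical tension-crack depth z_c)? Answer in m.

K_a = tan²(45° − 22.2°/2) = 0.4515; √K_a = 0.6720.
The active pressure is zero where K_a γ z = 2c√K_a, so z_c = 2c/(γ√K_a) = 2×21.2/(15.6×0.6720) = 4.045 m.

4.04 m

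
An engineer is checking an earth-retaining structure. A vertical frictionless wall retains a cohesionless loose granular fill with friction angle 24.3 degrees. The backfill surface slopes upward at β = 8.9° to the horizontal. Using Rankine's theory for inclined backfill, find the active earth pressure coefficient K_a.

K_a = cos β · (cos β − √(cos²β − cos²φ)) / (cos β + √(cos²β − cos²φ)).
cos β = 0.9880, cos φ = 0.9114, √(cos²β − cos²φ) = 0.3813.
K_a = 0.9880 × (0.9880 − 0.3813)/(0.9880 + 0.3813) = 0.4377.

0.438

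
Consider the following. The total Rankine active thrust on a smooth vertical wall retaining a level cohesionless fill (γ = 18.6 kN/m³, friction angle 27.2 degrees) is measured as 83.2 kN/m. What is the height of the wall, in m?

4.90 m

K_a = 0.3726. P_a = ½ K_a γ H² ⇒ H = √(2P_a/(K_a γ)).
H = √(2×83.2/(0.3726×18.6)) = 4.900 m.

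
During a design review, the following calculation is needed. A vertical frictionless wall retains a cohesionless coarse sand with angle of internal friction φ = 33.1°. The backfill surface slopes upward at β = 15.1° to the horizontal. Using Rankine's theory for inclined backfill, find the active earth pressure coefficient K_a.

K_a = cos β · (cos β − √(cos²β − cos²φ)) / (cos β + √(cos²β − cos²φ)).
cos β = 0.9655, cos φ = 0.8377, √(cos²β − cos²φ) = 0.4800.
K_a = 0.9655 × (0.9655 − 0.4800)/(0.9655 + 0.4800) = 0.3243.

0.324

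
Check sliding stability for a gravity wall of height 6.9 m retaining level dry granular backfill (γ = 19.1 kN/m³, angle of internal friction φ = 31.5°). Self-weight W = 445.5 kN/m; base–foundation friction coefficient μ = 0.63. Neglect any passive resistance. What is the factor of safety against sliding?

K_a = tan²(45° − 31.5°/2) = 0.3136.
P_a = ½K_aγH² = 0.5×0.3136×19.1×6.9² = 142.6 kN/m, acting at H/3 = 2.300 m above the base.
FS_sliding = μW / P_a = 0.63×445.5 / 142.6 = 1.968.

1.97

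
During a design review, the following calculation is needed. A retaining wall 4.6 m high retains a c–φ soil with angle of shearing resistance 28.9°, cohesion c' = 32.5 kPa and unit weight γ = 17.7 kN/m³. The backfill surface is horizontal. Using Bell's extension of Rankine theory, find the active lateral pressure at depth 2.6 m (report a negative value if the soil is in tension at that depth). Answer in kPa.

K_a = (1 − sin φ)/(1 + sin φ) = 0.3484.
σ_a = K_a γ z − 2c√K_a = 0.3484×17.7×2.6 − 2×32.5×0.5902 = -22.33 kPa.

-22.3 kPa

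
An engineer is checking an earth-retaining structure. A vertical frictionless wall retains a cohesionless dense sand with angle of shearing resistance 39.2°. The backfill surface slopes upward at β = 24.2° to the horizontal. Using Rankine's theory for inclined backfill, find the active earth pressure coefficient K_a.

K_a = cos β · (cos β − √(cos²β − cos²φ)) / (cos β + √(cos²β − cos²φ)).
cos β = 0.9121, cos φ = 0.7749, √(cos²β − cos²φ) = 0.4811.
K_a = 0.9121 × (0.9121 − 0.4811)/(0.9121 + 0.4811) = 0.2822.

0.282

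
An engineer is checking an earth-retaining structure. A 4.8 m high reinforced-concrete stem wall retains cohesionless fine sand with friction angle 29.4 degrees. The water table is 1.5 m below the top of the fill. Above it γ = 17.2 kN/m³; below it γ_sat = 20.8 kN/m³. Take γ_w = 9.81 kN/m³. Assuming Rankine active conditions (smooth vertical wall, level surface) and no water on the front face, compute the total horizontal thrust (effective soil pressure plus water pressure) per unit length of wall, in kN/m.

110 kN/m

K_a = tan²(45° − φ/2) = 0.3415.
γ' = 20.8 − 9.81 = 10.99 kN/m³. Depth below WT = 3.3 m.
σ'_h at WT = K_a γ d_w = 8.810 kPa; at base = 8.810 + K_a γ' × 3.3 = 21.19 kPa.
P₁ (0–1.5 m) = ½×8.810×1.5 = 6.607. P₂ (1.5–4.8 m) = ½(8.810+21.19)×3.3 = 49.51.
P_w = ½ γ_w h₂² = 0.5×9.81×3.3² = 53.42. Total = 6.607+49.51+53.42 = 109.5 kN/m.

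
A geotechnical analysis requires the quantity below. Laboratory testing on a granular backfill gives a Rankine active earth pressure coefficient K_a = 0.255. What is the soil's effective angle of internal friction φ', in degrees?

K_a = tan²(45° − φ/2) ⇒ 45° − φ/2 = arctan(√0.255) = 26.79°.
φ = 2(45° − 26.79°) = 36.41°.

36.4°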